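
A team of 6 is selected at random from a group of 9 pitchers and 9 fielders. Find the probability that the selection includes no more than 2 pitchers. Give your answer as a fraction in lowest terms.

137/442

There are C(18,6) = 18564 ways to choose the 6.
Favorable selections (no more than 2 pitchers): C(9,0)·C(9,6) + C(9,1)·C(9,5) + C(9,2)·C(9,4) = 84 + 1134 + 4536 = 5754.
Probability = 5754/18564 = 137/442.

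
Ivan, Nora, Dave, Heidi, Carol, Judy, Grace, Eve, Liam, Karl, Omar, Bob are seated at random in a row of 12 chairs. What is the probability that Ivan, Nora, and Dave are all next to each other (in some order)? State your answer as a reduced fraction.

There are 12! = 479001600 arrangements.
Treat the three as one block: 10! placements × 3! orders within the block = 3628800·6 = 21772800.
Probability = 21772800/479001600 = 1/22.

1/22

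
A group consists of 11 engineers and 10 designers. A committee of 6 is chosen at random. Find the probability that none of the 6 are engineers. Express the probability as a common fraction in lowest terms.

5/1292

There are C(21,6) = 54264 possible selections.
Selections with no engineers (all designers): C(10,6) = 210.
Probability = 210/54264 = 5/1292.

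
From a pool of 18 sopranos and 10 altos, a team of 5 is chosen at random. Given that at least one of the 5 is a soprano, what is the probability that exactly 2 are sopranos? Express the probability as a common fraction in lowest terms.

510/2723

Work in counts. Selections with at least one soprano: C(28,5) − C(10,5) = 98280 − 252 = 98028.
Of those, selections where exactly 2 are sopranos: C(18,2)·C(10,3) = 153·120 = 18360.
Conditional probability = 18360/98028 = 510/2723.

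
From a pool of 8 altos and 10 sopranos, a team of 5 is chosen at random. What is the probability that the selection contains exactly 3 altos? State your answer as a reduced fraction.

5/17

Total number of selections: C(18,5) = 8568.
Selections with exactly 3 altos: choose 3 of the 8 altos and 2 of the 10 sopranos, C(8,3)·C(10,2) = 56·45 = 2520.
Probability = 2520/8568 = 5/17.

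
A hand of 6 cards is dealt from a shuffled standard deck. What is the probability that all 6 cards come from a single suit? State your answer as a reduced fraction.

66/195755

There are C(52,6) = 20358520 possible 6-card hands.
Hands of one suit: 4 suits × C(13,6) = 4·1716 = 6864.
Probability = 6864/20358520 = 66/195755.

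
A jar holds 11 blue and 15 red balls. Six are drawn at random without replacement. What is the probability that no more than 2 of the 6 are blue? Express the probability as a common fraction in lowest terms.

There are C(26,6) = 230230 ways to choose the 6.
Favorable selections (no more than 2 blue): C(11,0)·C(15,6) + C(11,1)·C(15,5) + C(11,2)·C(15,4) = 5005 + 33033 + 75075 = 113113.
Probability = 113113/230230 = 113/230.

113/230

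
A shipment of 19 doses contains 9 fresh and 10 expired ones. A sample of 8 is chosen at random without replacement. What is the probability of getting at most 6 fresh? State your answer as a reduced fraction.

There are C(19,8) = 75582 ways to choose the 8.
Count the complement (more than 6 fresh): C(9,7)·C(10,1) + C(9,8)·C(10,0) = 360 + 9 = 369.
Probability = 1 − 369/75582 = 75213/75582 = 8357/8398.

8357/8398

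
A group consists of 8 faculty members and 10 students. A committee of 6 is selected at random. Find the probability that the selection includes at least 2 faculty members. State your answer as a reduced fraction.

389/442

There are C(18,6) = 18564 ways to choose the 6.
Favorable selections (at least 2 faculty members): C(8,2)·C(10,4) + C(8,3)·C(10,3) + C(8,4)·C(10,2) + C(8,5)·C(10,1) + C(8,6)·C(10,0) = 5880 + 6720 + 3150 + 560 + 28 = 16338.
Probability = 16338/18564 = 389/442.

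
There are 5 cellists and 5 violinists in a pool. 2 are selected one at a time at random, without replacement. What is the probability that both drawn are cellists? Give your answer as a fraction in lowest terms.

2/9

Multiply the conditional probabilities at each draw: 5/10 · 4/9 = 20/90 = 2/9.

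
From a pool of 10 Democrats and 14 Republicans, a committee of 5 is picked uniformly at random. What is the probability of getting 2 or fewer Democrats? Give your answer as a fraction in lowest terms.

169/253

Total selections: C(24,5) = 42504.
Favorable selections (2 or fewer Democrats): C(10,0)·C(14,5) + C(10,1)·C(14,4) + C(10,2)·C(14,3) = 2002 + 10010 + 16380 = 28392.
Probability = 28392/42504 = 169/253.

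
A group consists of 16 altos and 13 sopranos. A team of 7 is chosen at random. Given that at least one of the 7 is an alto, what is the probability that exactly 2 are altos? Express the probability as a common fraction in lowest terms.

Work in counts. Selections with at least one alto: C(29,7) − C(13,7) = 1560780 − 1716 = 1559064.
Of those, selections where exactly 2 are altos: C(16,2)·C(13,5) = 120·1287 = 154440.
Conditional probability = 154440/1559064 = 495/4997.

495/4997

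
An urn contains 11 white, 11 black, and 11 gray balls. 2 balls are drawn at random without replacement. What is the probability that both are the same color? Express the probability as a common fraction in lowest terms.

There are C(33,2) = 528 ways to draw 2 balls.
All same color: C(11,2) + C(11,2) + C(11,2) = 55 + 55 + 55 = 165.
Probability = 165/528 = 5/16.

5/16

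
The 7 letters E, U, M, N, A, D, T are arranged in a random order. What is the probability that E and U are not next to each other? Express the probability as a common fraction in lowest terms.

5/7

There are 7! = 5040 arrangements.
Arrangements with E and U adjacent: 2·6! = 1440.
So not adjacent: 5040 − 1440 = 3600, probability 3600/5040 = 5/7.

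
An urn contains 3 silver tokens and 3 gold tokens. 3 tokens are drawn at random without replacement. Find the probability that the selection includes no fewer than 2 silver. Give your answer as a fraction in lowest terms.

1/2

Total selections: C(6,3) = 20.
Favorable selections (no fewer than 2 silver): C(3,2)·C(3,1) + C(3,3)·C(3,0) = 9 + 1 = 10.
Probability = 10/20 = 1/2.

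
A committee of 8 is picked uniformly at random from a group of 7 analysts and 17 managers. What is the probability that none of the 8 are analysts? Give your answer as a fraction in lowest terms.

130/3933

There are C(24,8) = 735471 possible selections.
Selections with no analysts (all managers): C(17,8) = 24310.
Probability = 24310/735471 = 130/3933.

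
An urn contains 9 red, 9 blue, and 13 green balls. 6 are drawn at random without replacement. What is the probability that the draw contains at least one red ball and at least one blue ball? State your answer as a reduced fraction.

65419/81809

There are C(31,6) = 736281 possible draws.
By inclusion-exclusion on the complements, draws missing all red or all blue: C(22,6) + C(22,6) − C(13,6) = 74613 + 74613 − 1716 = 147510.
So draws with at least one of each: 736281 − 147510 = 588771, probability 588771/736281 = 65419/81809.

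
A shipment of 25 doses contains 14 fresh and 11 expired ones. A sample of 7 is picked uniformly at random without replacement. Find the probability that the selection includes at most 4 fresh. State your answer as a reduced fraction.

There are C(25,7) = 480700 ways to choose the 7.
Count the complement (more than 4 fresh): C(14,5)·C(11,2) + C(14,6)·C(11,1) + C(14,7)·C(11,0) = 110110 + 33033 + 3432 = 146575.
Probability = 1 − 146575/480700 = 334125/480700 = 1215/1748.

1215/1748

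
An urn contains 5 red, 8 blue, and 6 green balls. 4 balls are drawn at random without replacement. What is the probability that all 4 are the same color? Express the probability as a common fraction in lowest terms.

15/646

There are C(19,4) = 3876 ways to draw 4 balls.
All same color: C(5,4) + C(8,4) + C(6,4) = 5 + 70 + 15 = 90.
Probability = 90/3876 = 15/646.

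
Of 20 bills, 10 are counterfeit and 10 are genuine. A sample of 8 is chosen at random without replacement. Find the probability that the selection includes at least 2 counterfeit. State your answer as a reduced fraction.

8315/8398

There are C(20,8) = 125970 ways to choose the 8.
Count the complement (fewer than 2 counterfeit): C(10,0)·C(10,8) + C(10,1)·C(10,7) = 45 + 1200 = 1245.
Probability = 1 − 1245/125970 = 124725/125970 = 8315/8398.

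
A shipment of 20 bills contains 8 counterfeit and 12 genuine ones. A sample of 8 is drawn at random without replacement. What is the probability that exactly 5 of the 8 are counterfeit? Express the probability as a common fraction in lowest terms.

1232/12597

The sample space is all 8-subsets of the 20: C(20,8) = 125970.
Selections with exactly 5 counterfeit: choose 5 of the 8 counterfeit and 3 of the 12 genuine, C(8,5)·C(12,3) = 56·220 = 12320.
Probability = 12320/125970 = 1232/12597.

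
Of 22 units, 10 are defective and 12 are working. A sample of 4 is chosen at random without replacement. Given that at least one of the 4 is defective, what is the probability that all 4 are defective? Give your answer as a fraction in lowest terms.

Work in counts. Selections with at least one defective: C(22,4) − C(12,4) = 7315 − 495 = 6820.
Of those, selections where all 4 are defective: C(10,4) = 210.
Conditional probability = 210/6820 = 21/682.

21/682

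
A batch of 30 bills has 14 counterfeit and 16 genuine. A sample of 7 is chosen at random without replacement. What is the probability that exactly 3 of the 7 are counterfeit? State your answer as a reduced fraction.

1274/3915

Total number of selections: C(30,7) = 2035800.
Selections with exactly 3 counterfeit: choose 3 of the 14 counterfeit and 4 of the 16 genuine, C(14,3)·C(16,4) = 364·1820 = 662480.
Probability = 662480/2035800 = 1274/3915.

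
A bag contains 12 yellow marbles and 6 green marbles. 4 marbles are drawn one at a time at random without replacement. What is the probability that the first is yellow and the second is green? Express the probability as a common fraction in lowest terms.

Multiply the conditional probabilities at each draw: 12/18 · 6/17 = 72/306 = 4/17.

4/17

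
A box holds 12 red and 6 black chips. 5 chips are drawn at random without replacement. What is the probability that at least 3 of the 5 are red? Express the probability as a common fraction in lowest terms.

There are C(18,5) = 8568 ways to choose the 5.
Favorable selections (at least 3 red): C(12,3)·C(6,2) + C(12,4)·C(6,1) + C(12,5)·C(6,0) = 3300 + 2970 + 792 = 7062.
Probability = 7062/8568 = 1177/1428.

1177/1428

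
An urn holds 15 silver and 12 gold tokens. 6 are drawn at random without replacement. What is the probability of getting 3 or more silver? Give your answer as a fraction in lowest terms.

Total selections: C(27,6) = 296010.
Favorable selections (3 or more silver): C(15,3)·C(12,3) + C(15,4)·C(12,2) + C(15,5)·C(12,1) + C(15,6)·C(12,0) = 100100 + 90090 + 36036 + 5005 = 231231.
Probability = 231231/296010 = 539/690.

539/690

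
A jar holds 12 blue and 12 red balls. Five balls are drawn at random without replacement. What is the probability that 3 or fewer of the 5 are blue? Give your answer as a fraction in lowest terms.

Total selections: C(24,5) = 42504.
Count the complement (more than 3 blue): C(12,4)·C(12,1) + C(12,5)·C(12,0) = 5940 + 792 = 6732.
Probability = 1 − 6732/42504 = 35772/42504 = 271/322.

271/322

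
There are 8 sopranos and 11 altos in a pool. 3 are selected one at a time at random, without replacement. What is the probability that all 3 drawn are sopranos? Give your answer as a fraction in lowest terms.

Multiply the conditional probabilities at each draw: 8/19 · 7/18 · 6/17 = 336/5814 = 56/969.

56/969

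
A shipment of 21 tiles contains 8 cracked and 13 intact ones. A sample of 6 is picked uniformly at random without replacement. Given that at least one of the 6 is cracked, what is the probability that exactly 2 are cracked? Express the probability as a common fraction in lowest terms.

Work in counts. Selections with at least one cracked: C(21,6) − C(13,6) = 54264 − 1716 = 52548.
Of those, selections where exactly 2 are cracked: C(8,2)·C(13,4) = 28·715 = 20020.
Conditional probability = 20020/52548 = 5005/13137.

5005/13137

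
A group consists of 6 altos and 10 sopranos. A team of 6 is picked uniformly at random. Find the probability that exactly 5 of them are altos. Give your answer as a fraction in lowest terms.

15/2002

Total number of selections: C(16,6) = 8008.
Selections with exactly 5 altos: choose 5 of the 6 altos and 1 of the 10 sopranos, C(6,5)·C(10,1) = 6·10 = 60.
Probability = 60/8008 = 15/2002.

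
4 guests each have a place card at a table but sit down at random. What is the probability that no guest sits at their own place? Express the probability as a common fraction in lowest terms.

There are 4! = 24 seatings.
By inclusion-exclusion, seatings with no fixed points: C(4,0)·4! − C(4,1)·3! + C(4,2)·2! − C(4,3)·1! + C(4,4)·0! = 9.
Probability = 9/24 = 3/8.

3/8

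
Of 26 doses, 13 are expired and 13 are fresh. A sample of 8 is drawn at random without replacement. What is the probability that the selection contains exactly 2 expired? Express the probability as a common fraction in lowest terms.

Total number of selections: C(26,8) = 1562275.
Selections with exactly 2 expired: choose 2 of the 13 expired and 6 of the 13 fresh, C(13,2)·C(13,6) = 78·1716 = 133848.
Probability = 133848/1562275 = 936/10925.

936/10925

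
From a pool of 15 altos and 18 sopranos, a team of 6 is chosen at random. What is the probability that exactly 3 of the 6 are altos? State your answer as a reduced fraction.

3315/9889

The sample space is all 6-subsets of the 33: C(33,6) = 1107568.
Selections with exactly 3 altos: choose 3 of the 15 altos and 3 of the 18 sopranos, C(15,3)·C(18,3) = 455·816 = 371280.
Probability = 371280/1107568 = 3315/9889.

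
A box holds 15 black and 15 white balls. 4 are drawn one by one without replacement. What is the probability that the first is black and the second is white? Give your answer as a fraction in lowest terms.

15/58

Multiply the conditional probabilities at each draw: 15/30 · 15/29 = 225/870 = 15/58.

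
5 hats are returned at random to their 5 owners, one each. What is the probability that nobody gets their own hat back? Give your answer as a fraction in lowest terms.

11/30

There are 5! = 120 assignments.
By inclusion-exclusion, assignments with no fixed points: C(5,0)·5! − C(5,1)·4! + C(5,2)·3! − C(5,3)·2! + C(5,4)·1! − C(5,5)·0! = 44.
Probability = 44/120 = 11/30.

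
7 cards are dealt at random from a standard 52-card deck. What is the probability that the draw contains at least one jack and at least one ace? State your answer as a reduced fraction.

There are C(52,7) = 133784560 possible draws.
By inclusion-exclusion on the complements, draws missing all jacks or all aces: C(48,7) + C(48,7) − C(44,7) = 73629072 + 73629072 − 38320568 = 108937576.
So draws with at least one of each: 133784560 − 108937576 = 24846984, probability 24846984/133784560 = 3105873/16723070.

3105873/16723070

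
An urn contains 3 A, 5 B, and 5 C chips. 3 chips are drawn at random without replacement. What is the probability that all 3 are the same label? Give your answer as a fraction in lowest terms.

There are C(13,3) = 286 ways to draw 3 chips.
All same label: C(3,3) + C(5,3) + C(5,3) = 1 + 10 + 10 = 21.
Probability = 21/286.

21/286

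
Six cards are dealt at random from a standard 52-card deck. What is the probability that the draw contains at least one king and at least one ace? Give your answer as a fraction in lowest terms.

718637/5089630

There are C(52,6) = 20358520 possible draws.
By inclusion-exclusion on the complements, draws missing all kings or all aces: C(48,6) + C(48,6) − C(44,6) = 12271512 + 12271512 − 7059052 = 17483972.
So draws with at least one of each: 20358520 − 17483972 = 2874548, probability 2874548/20358520 = 718637/5089630.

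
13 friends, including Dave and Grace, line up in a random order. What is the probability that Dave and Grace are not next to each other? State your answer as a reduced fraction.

There are 13! = 6227020800 arrangements.
Arrangements with Dave and Grace adjacent: 2·12! = 958003200.
So not adjacent: 6227020800 − 958003200 = 5269017600, probability 5269017600/6227020800 = 11/13.

11/13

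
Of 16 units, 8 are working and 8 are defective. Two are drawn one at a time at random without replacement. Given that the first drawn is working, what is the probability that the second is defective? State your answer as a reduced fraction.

8/15

After removing one working, 15 remain: 7 working and 8 defective.
So the probability the next is defective is 8/15.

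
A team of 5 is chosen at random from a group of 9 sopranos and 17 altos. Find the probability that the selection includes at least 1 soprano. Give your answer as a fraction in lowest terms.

There are C(26,5) = 65780 ways to choose the 5.
The complement is all 5 are altos: C(17,5) = 6188.
Probability = 1 − 6188/65780 = 59592/65780 = 1146/1265.

1146/1265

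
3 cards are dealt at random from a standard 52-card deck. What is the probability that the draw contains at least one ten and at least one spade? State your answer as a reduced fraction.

33/260

There are C(52,3) = 22100 possible draws.
By inclusion-exclusion on the complements, draws missing all tens or all spades: C(48,3) + C(39,3) − C(36,3) = 17296 + 9139 − 7140 = 19295.
So draws with at least one of each: 22100 − 19295 = 2805, probability 2805/22100 = 33/260.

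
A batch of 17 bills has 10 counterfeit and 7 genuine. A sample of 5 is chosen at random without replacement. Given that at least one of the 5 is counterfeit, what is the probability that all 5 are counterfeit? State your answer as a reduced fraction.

Work in counts. Selections with at least one counterfeit: C(17,5) − C(7,5) = 6188 − 21 = 6167.
Of those, selections where all 5 are counterfeit: C(10,5) = 252.
Conditional probability = 252/6167 = 36/881.

36/881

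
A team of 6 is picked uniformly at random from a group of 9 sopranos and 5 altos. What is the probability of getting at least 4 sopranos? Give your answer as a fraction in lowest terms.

94/143

There are C(14,6) = 3003 ways to choose the 6.
Favorable selections (at least 4 sopranos): C(9,4)·C(5,2) + C(9,5)·C(5,1) + C(9,6)·C(5,0) = 1260 + 630 + 84 = 1974.
Probability = 1974/3003 = 94/143.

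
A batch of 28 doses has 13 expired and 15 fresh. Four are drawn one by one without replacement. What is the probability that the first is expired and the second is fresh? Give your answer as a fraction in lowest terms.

Multiply the conditional probabilities at each draw: 13/28 · 15/27 = 195/756 = 65/252.

65/252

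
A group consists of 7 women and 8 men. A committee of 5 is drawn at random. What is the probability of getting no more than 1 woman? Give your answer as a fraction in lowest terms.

Total selections: C(15,5) = 3003.
Favorable selections (no more than 1 woman): C(7,0)·C(8,5) + C(7,1)·C(8,4) = 56 + 490 = 546.
Probability = 546/3003 = 2/11.

2/11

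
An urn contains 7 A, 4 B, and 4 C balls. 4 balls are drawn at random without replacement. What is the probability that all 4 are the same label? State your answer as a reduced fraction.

There are C(15,4) = 1365 ways to draw 4 balls.
All same label: C(7,4) + C(4,4) + C(4,4) = 35 + 1 + 1 = 37.
Probability = 37/1365.

37/1365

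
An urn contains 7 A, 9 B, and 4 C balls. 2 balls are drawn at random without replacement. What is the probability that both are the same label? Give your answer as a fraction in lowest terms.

63/190

There are C(20,2) = 190 ways to draw 2 balls.
All same label: C(7,2) + C(9,2) + C(4,2) = 21 + 36 + 6 = 63.
Probability = 63/190.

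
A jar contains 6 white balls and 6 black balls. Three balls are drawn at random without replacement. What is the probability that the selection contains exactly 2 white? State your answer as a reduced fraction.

There are C(12,3) = 220 ways to choose 3 from 12.
Selections with exactly 2 white: choose 2 of the 6 white and 1 of the 6 black, C(6,2)·C(6,1) = 15·6 = 90.
Probability = 90/220 = 9/22.

9/22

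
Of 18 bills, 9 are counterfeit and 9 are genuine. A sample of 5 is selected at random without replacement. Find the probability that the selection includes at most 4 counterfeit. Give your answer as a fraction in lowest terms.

67/68

Total selections: C(18,5) = 8568.
Favorable selections (at most 4 counterfeit): C(9,0)·C(9,5) + C(9,1)·C(9,4) + C(9,2)·C(9,3) + C(9,3)·C(9,2) + C(9,4)·C(9,1) = 126 + 1134 + 3024 + 3024 + 1134 = 8442.
Probability = 8442/8568 = 67/68.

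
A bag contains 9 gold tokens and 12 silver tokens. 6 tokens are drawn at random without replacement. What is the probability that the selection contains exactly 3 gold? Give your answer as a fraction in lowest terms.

110/323

Total number of selections: C(21,6) = 54264.
Selections with exactly 3 gold: choose 3 of the 9 gold and 3 of the 12 silver, C(9,3)·C(12,3) = 84·220 = 18480.
Probability = 18480/54264 = 110/323.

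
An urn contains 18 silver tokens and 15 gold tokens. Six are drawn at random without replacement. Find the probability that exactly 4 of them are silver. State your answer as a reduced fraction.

The sample space is all 6-subsets of the 33: C(33,6) = 1107568.
Selections with exactly 4 silver: choose 4 of the 18 silver and 2 of the 15 gold, C(18,4)·C(15,2) = 3060·105 = 321300.
Probability = 321300/1107568 = 11475/39556.

11475/39556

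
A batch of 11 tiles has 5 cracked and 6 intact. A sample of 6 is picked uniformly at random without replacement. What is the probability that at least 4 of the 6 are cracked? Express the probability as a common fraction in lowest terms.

There are C(11,6) = 462 ways to choose the 6.
Favorable selections (at least 4 cracked): C(5,4)·C(6,2) + C(5,5)·C(6,1) = 75 + 6 = 81.
Probability = 81/462 = 27/154.

27/154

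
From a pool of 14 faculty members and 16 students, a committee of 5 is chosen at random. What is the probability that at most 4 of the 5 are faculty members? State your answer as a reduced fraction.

There are C(30,5) = 142506 ways to choose the 5.
The complement is exactly 5 faculty members: C(14,5)·C(16,0) = 2002.
Probability = 1 − 2002/142506 = 140504/142506 = 772/783.

772/783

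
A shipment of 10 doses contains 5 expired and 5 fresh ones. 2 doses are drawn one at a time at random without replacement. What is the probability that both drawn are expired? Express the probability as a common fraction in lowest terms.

2/9

Multiply the conditional probabilities at each draw: 5/10 · 4/9 = 20/90 = 2/9.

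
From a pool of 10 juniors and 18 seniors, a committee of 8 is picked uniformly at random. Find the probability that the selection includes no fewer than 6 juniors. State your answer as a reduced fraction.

109/9867

Total selections: C(28,8) = 3108105.
Favorable selections (no fewer than 6 juniors): C(10,6)·C(18,2) + C(10,7)·C(18,1) + C(10,8)·C(18,0) = 32130 + 2160 + 45 = 34335.
Probability = 34335/3108105 = 109/9867.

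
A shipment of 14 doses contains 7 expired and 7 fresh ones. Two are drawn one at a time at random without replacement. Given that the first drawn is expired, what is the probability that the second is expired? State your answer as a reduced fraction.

After removing one expired, 13 remain: 6 expired and 7 fresh.
So the probability the next is expired is 6/13.

6/13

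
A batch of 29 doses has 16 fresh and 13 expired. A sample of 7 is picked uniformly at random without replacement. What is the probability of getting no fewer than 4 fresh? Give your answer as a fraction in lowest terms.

Total selections: C(29,7) = 1560780.
Favorable selections (no fewer than 4 fresh): C(16,4)·C(13,3) + C(16,5)·C(13,2) + C(16,6)·C(13,1) + C(16,7)·C(13,0) = 520520 + 340704 + 104104 + 11440 = 976768.
Probability = 976768/1560780 = 18784/30015.

18784/30015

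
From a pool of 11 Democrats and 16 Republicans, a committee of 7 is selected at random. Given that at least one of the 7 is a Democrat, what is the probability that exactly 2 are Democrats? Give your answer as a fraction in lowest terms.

168/613

Work in counts. Selections with at least one Democrat: C(27,7) − C(16,7) = 888030 − 11440 = 876590.
Of those, selections where exactly 2 are Democrats: C(11,2)·C(16,5) = 55·4368 = 240240.
Conditional probability = 240240/876590 = 168/613.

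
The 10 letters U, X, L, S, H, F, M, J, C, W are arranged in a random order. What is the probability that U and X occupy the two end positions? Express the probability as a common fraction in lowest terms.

There are 10! = 3628800 arrangements.
Place U and X at the ends in 2 ways, arrange the remaining 8 in 8! = 40320 ways: 2·40320 = 80640.
Probability = 80640/3628800 = 1/45.

1/45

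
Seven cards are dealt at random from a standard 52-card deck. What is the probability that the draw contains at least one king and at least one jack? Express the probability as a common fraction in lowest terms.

3105873/16723070

There are C(52,7) = 133784560 possible draws.
By inclusion-exclusion on the complements, draws missing all kings or all jacks: C(48,7) + C(48,7) − C(44,7) = 73629072 + 73629072 − 38320568 = 108937576.
So draws with at least one of each: 133784560 − 108937576 = 24846984, probability 24846984/133784560 = 3105873/16723070.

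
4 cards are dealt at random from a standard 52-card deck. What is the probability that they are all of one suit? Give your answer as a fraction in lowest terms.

44/4165

There are C(52,4) = 270725 possible 4-card hands.
Hands of one suit: 4 suits × C(13,4) = 4·715 = 2860.
Probability = 2860/270725 = 44/4165.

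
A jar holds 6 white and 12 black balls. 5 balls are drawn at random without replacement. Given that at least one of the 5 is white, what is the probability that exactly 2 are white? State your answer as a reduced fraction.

Work in counts. Selections with at least one white: C(18,5) − C(12,5) = 8568 − 792 = 7776.
Of those, selections where exactly 2 are white: C(6,2)·C(12,3) = 15·220 = 3300.
Conditional probability = 3300/7776 = 275/648.

275/648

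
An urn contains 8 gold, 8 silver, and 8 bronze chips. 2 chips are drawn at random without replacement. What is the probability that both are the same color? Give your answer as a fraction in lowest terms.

7/23

There are C(24,2) = 276 ways to draw 2 chips.
All same color: C(8,2) + C(8,2) + C(8,2) = 28 + 28 + 28 = 84.
Probability = 84/276 = 7/23.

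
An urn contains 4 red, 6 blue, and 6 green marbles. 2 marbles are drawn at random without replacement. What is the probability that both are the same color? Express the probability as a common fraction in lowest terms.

There are C(16,2) = 120 ways to draw 2 marbles.
All same color: C(4,2) + C(6,2) + C(6,2) = 6 + 15 + 15 = 36.
Probability = 36/120 = 3/10.

3/10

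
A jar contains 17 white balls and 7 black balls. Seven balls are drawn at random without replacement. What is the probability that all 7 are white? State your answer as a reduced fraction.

There are C(24,7) = 346104 possible selections.
Selections with all white: C(17,7) = 19448.
Probability = 19448/346104 = 221/3933.

221/3933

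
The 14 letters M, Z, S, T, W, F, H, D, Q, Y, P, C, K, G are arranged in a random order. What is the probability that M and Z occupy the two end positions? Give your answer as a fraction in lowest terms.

1/91

There are 14! = 87178291200 arrangements.
Place M and Z at the ends in 2 ways, arrange the remaining 12 in 12! = 479001600 ways: 2·479001600 = 958003200.
Probability = 958003200/87178291200 = 1/91.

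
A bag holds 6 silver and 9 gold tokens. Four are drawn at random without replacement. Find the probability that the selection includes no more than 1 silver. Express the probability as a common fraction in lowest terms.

6/13

There are C(15,4) = 1365 ways to choose the 4.
Favorable selections (no more than 1 silver): C(6,0)·C(9,4) + C(6,1)·C(9,3) = 126 + 504 = 630.
Probability = 630/1365 = 6/13.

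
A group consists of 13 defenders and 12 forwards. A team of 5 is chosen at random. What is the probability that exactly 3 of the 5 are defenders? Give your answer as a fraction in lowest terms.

286/805

There are C(25,5) = 53130 ways to choose 5 from 25.
Selections with exactly 3 defenders: choose 3 of the 13 defenders and 2 of the 12 forwards, C(13,3)·C(12,2) = 286·66 = 18876.
Probability = 18876/53130 = 286/805.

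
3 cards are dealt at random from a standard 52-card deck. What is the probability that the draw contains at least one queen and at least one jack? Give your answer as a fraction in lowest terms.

188/5525

There are C(52,3) = 22100 possible draws.
By inclusion-exclusion on the complements, draws missing all queens or all jacks: C(48,3) + C(48,3) − C(44,3) = 17296 + 17296 − 13244 = 21348.
So draws with at least one of each: 22100 − 21348 = 752, probability 752/22100 = 188/5525.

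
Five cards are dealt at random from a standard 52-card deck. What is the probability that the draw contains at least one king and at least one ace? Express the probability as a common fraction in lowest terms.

6509/64974

There are C(52,5) = 2598960 possible draws.
By inclusion-exclusion on the complements, draws missing all kings or all aces: C(48,5) + C(48,5) − C(44,5) = 1712304 + 1712304 − 1086008 = 2338600.
So draws with at least one of each: 2598960 − 2338600 = 260360, probability 260360/2598960 = 6509/64974.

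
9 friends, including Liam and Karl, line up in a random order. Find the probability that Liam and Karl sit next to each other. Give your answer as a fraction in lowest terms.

There are 9! = 362880 arrangements.
Treat Liam and Karl as a block: 8! arrangements of the blocks × 2 orders within the block = 2·40320 = 80640.
Probability = 80640/362880 = 2/9.

2/9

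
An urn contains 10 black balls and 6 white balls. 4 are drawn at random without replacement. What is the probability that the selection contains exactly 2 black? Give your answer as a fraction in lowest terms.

135/364

The sample space is all 4-subsets of the 16: C(16,4) = 1820.
Selections with exactly 2 black: choose 2 of the 10 black and 2 of the 6 white, C(10,2)·C(6,2) = 45·15 = 675.
Probability = 675/1820 = 135/364.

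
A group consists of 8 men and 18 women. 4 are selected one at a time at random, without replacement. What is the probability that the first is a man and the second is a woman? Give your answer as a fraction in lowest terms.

72/325

Multiply the conditional probabilities at each draw: 8/26 · 18/25 = 144/650 = 72/325.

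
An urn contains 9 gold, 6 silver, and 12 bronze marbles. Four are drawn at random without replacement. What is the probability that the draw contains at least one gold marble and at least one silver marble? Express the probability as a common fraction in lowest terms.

20/39

There are C(27,4) = 17550 possible draws.
By inclusion-exclusion on the complements, draws missing all gold or all silver: C(18,4) + C(21,4) − C(12,4) = 3060 + 5985 − 495 = 8550.
So draws with at least one of each: 17550 − 8550 = 9000, probability 9000/17550 = 20/39.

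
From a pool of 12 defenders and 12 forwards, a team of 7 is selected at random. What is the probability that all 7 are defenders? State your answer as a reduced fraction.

There are C(24,7) = 346104 possible selections.
Selections with all defenders: C(12,7) = 792.
Probability = 792/346104 = 1/437.

1/437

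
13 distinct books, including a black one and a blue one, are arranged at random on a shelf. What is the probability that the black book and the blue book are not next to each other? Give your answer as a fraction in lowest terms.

11/13

There are 13! = 6227020800 arrangements.
Arrangements with the black book and the blue book adjacent: 2·12! = 958003200.
So not adjacent: 6227020800 − 958003200 = 5269017600, probability 5269017600/6227020800 = 11/13.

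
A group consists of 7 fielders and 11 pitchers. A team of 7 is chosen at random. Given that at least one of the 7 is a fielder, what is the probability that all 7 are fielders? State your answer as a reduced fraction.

1/31494

Work in counts. Selections with at least one fielder: C(18,7) − C(11,7) = 31824 − 330 = 31494.
Of those, selections where all 7 are fielders: C(7,7) = 1.
Conditional probability = 1/31494.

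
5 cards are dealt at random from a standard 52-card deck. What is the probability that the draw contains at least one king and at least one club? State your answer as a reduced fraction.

There are C(52,5) = 2598960 possible draws.
By inclusion-exclusion on the complements, draws missing all kings or all clubs: C(48,5) + C(39,5) − C(36,5) = 1712304 + 575757 − 376992 = 1911069.
So draws with at least one of each: 2598960 − 1911069 = 687891, probability 687891/2598960 = 229297/866320.

229297/866320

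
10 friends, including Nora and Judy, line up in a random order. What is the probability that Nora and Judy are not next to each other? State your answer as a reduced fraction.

There are 10! = 3628800 arrangements.
Arrangements with Nora and Judy adjacent: 2·9! = 725760.
So not adjacent: 3628800 − 725760 = 2903040, probability 2903040/3628800 = 4/5.

4/5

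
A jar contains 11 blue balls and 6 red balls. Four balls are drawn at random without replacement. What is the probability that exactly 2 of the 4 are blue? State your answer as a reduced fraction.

The sample space is all 4-subsets of the 17: C(17,4) = 2380.
Selections with exactly 2 blue: choose 2 of the 11 blue and 2 of the 6 red, C(11,2)·C(6,2) = 55·15 = 825.
Probability = 825/2380 = 165/476.

165/476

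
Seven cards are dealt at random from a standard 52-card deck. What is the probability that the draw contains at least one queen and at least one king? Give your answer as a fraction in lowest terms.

There are C(52,7) = 133784560 possible draws.
By inclusion-exclusion on the complements, draws missing all queens or all kings: C(48,7) + C(48,7) − C(44,7) = 73629072 + 73629072 − 38320568 = 108937576.
So draws with at least one of each: 133784560 − 108937576 = 24846984, probability 24846984/133784560 = 3105873/16723070.

3105873/16723070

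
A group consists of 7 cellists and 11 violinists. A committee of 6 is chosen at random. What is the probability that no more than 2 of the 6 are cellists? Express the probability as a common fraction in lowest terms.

253/442

Total selections: C(18,6) = 18564.
Favorable selections (no more than 2 cellists): C(7,0)·C(11,6) + C(7,1)·C(11,5) + C(7,2)·C(11,4) = 462 + 3234 + 6930 = 10626.
Probability = 10626/18564 = 253/442.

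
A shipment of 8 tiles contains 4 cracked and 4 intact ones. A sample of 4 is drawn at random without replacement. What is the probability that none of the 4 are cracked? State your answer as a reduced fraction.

1/70

There are C(8,4) = 70 possible selections.
Selections with no cracked (all intact): C(4,4) = 1.
Probability = 1/70.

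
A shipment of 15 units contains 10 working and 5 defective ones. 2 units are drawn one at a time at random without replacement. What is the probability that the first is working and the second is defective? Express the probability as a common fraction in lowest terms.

Multiply the conditional probabilities at each draw: 10/15 · 5/14 = 50/210 = 5/21.

5/21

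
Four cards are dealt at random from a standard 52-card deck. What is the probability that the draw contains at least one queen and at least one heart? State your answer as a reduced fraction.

There are C(52,4) = 270725 possible draws.
By inclusion-exclusion on the complements, draws missing all queens or all hearts: C(48,4) + C(39,4) − C(36,4) = 194580 + 82251 − 58905 = 217926.
So draws with at least one of each: 270725 − 217926 = 52799, probability 52799/270725.

52799/270725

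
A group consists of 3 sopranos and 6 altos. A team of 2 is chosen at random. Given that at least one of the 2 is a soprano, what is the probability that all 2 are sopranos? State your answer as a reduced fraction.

Work in counts. Selections with at least one soprano: C(9,2) − C(6,2) = 36 − 15 = 21.
Of those, selections where all 2 are sopranos: C(3,2) = 3.
Conditional probability = 3/21 = 1/7.

1/7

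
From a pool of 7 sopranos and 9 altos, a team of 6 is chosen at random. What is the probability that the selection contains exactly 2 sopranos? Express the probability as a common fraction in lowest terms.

189/572

The sample space is all 6-subsets of the 16: C(16,6) = 8008.
Selections with exactly 2 sopranos: choose 2 of the 7 sopranos and 4 of the 9 altos, C(7,2)·C(9,4) = 21·126 = 2646.
Probability = 2646/8008 = 189/572.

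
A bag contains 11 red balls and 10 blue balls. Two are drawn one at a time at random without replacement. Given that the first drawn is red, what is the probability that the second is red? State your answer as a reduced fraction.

1/2

After removing one red, 20 remain: 10 red and 10 blue.
So the probability the next is red is 10/20 = 1/2.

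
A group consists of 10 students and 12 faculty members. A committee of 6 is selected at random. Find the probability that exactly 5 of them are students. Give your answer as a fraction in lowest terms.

144/3553

The sample space is all 6-subsets of the 22: C(22,6) = 74613.
Selections with exactly 5 students: choose 5 of the 10 students and 1 of the 12 faculty members, C(10,5)·C(12,1) = 252·12 = 3024.
Probability = 3024/74613 = 144/3553.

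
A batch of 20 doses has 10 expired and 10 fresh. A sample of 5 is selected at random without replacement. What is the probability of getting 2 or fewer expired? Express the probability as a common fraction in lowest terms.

There are C(20,5) = 15504 ways to choose the 5.
Favorable selections (2 or fewer expired): C(10,0)·C(10,5) + C(10,1)·C(10,4) + C(10,2)·C(10,3) = 252 + 2100 + 5400 = 7752.
Probability = 7752/15504 = 1/2.

1/2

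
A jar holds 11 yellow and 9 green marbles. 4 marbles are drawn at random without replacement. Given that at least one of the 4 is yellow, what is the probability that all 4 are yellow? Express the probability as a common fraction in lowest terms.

10/143

Work in counts. Selections with at least one yellow: C(20,4) − C(9,4) = 4845 − 126 = 4719.
Of those, selections where all 4 are yellow: C(11,4) = 330.
Conditional probability = 330/4719 = 10/143.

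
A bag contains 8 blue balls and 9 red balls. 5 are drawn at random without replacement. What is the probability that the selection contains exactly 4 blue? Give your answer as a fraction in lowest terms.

45/442

There are C(17,5) = 6188 ways to choose 5 from 17.
Selections with exactly 4 blue: choose 4 of the 8 blue and 1 of the 9 red, C(8,4)·C(9,1) = 70·9 = 630.
Probability = 630/6188 = 45/442.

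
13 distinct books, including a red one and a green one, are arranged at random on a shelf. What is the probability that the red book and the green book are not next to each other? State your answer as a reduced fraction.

There are 13! = 6227020800 arrangements.
Arrangements with the red book and the green book adjacent: 2·12! = 958003200.
So not adjacent: 6227020800 − 958003200 = 5269017600, probability 5269017600/6227020800 = 11/13.

11/13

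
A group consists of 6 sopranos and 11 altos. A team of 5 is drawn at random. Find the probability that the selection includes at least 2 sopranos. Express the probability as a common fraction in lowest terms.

1873/3094

Total selections: C(17,5) = 6188.
Count the complement (fewer than 2 sopranos): C(6,0)·C(11,5) + C(6,1)·C(11,4) = 462 + 1980 = 2442.
Probability = 1 − 2442/6188 = 3746/6188 = 1873/3094.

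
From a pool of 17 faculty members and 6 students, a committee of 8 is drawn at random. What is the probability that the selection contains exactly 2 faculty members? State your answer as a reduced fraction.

4/14421

Total number of selections: C(23,8) = 490314.
Selections with exactly 2 faculty members: choose 2 of the 17 faculty members and 6 of the 6 students, C(17,2)·C(6,6) = 136·1 = 136.
Probability = 136/490314 = 4/14421.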